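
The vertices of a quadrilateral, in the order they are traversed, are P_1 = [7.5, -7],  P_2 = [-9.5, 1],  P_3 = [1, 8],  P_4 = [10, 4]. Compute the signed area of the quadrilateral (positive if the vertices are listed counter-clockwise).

-156

Apply Gauss's area formula: 2A = Σ (x_i·y_{i+1} − x_{i+1}·y_i), indices taken mod 4.
P_1→P_2: (7.5)(1) − (-9.5)(-7) = -59
P_2→P_3: (-9.5)(8) − (1)(1) = -77
P_3→P_4: (1)(4) − (10)(8) = -76
P_4→P_1: (10)(-7) − (7.5)(4) = -100
Σ = -312
Signed area = Σ/2 = -156 (negative ⇒ clockwise traversal).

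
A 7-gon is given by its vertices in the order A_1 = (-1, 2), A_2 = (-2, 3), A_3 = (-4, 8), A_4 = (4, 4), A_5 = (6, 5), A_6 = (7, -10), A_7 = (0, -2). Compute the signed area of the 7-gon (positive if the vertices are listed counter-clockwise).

Apply the shoelace formula: 2A = Σ (x_i·y_{i+1} − x_{i+1}·y_i), indices taken mod 7.
A_1→A_2: (-1)(3) − (-2)(2) = 1
A_2→A_3: (-2)(8) − (-4)(3) = -4
A_3→A_4: (-4)(4) − (4)(8) = -48
A_4→A_5: (4)(5) − (6)(4) = -4
A_5→A_6: (6)(-10) − (7)(5) = -95
A_6→A_7: (7)(-2) − (0)(-10) = -14
A_7→A_1: (0)(2) − (-1)(-2) = -2
Σ = -166
Signed area = Σ/2 = -83 (negative ⇒ clockwise traversal).

-83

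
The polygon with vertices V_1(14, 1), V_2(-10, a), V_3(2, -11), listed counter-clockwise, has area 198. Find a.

The doubled signed area Σ (x_i y_{i+1} − x_{i+1} y_i) is linear in a.
With a=0 it equals 276; the coefficient of a is 12 (from the two edges through V_2).
So 12·a + 276 = 2·198 = 396 ⇒ a = 10.

10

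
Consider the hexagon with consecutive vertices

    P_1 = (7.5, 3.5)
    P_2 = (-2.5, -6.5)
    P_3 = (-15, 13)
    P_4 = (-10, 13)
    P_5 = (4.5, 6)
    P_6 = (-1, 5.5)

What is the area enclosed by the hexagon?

183.75

Σ = (-40) + (-130) + (-65) + (-118.5) + (30.75) + (-44.75) = -367.5
Area = |Σ|/2 = 183.75.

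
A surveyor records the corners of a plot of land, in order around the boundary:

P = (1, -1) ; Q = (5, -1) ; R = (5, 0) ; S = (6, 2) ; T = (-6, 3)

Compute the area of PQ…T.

26

Σ = (4) + (5) + (10) + (30) + (3) = 52
Area = |Σ|/2 = 26.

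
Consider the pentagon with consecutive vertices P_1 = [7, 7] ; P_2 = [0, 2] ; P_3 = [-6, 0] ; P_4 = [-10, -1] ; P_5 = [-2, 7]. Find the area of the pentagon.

Apply the shoelace formula: 2A = Σ (x_i·y_{i+1} − x_{i+1}·y_i), indices taken mod 5.
Σ = (14) + (12) + (6) + (-72) + (-63) = -103
Area = |Σ|/2 = 51.5.

51.5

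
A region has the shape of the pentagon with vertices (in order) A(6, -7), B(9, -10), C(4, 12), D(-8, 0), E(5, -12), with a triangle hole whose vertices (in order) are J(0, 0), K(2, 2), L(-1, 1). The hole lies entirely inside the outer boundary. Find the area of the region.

188

Outer boundary:
Σ = (3) + (148) + (96) + (96) + (37) = 380
Area = |Σ|/2 = 190.
Hole:
Apply the shoelace (surveyor's) formula: 2A = Σ (x_i·y_{i+1} − x_{i+1}·y_i), indices taken mod 3.
Σ = (0) + (4) + (0) = 4
Area = |Σ|/2 = 2.
Net area = 190 − 2 = 188.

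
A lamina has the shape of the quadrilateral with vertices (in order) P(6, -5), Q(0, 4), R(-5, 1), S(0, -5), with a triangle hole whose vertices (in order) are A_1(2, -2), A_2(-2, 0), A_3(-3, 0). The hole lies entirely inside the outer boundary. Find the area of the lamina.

48.5

Outer boundary:
Cross-terms: 24, 20, 25, 30  ⇒  Σ = 99
Area = |Σ|/2 = 49.5.
Hole:
Apply the surveyor's formula: 2A = Σ (x_i·y_{i+1} − x_{i+1}·y_i), indices taken mod 3.
Σ = (-4) + (0) + (6) = 2
Area = |Σ|/2 = 1.
Net area = 49.5 − 1 = 48.5.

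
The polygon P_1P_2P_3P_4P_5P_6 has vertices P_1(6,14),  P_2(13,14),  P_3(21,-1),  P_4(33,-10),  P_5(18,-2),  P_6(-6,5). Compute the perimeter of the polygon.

96

|P_1P_2| = √((7)² + (0)²) = √49 = 7
|P_2P_3| = √((8)² + (-15)²) = √289 = 17
|P_3P_4| = √((12)² + (-9)²) = √225 = 15
|P_4P_5| = √((-15)² + (8)²) = √289 = 17
|P_5P_6| = √((-24)² + (7)²) = √625 = 25
|P_6P_1| = √((12)² + (9)²) = √225 = 15
Perimeter = 7 + 17 + 15 + 17 + 25 + 15 = 96.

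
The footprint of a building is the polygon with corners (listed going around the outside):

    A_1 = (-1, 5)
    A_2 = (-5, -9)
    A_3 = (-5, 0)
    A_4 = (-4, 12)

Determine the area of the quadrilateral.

Apply the shoelace (surveyor's) formula: 2A = Σ (x_i·y_{i+1} − x_{i+1}·y_i), indices taken mod 4.
Σ = (34) + (-45) + (-60) + (-8) = -79
Area = |Σ|/2 = 39.5.

39.5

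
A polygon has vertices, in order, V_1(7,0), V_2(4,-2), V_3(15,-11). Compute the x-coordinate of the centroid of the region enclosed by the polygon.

26/3

Apply the shoelace formula. First the cross-terms c_i = x_i·y_{i+1} − x_{i+1}·y_i:
  -14, -14, 77  ⇒  2A = 49, A = 24.5.
Then Σ (x_i + x_{i+1})·c_i = 1274, so x̄ = 1274 / (6·24.5) = 26/3.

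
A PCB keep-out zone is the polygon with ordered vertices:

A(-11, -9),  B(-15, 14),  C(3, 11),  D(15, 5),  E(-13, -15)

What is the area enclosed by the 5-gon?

Apply the surveyor's formula: 2A = Σ (x_i·y_{i+1} − x_{i+1}·y_i), indices taken mod 5.
Σ = (-289) + (-207) + (-150) + (-160) + (-48) = -854
Area = |Σ|/2 = 427.

427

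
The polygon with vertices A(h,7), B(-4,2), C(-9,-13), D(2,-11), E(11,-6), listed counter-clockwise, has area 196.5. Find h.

Write out the shoelace sum; only the two edges meeting at A involve h:
2·Area = [(11·7 − h·(-6)) + (h·2 − (-4)·7)] + 304
       = 8·h + 409 = 393
⇒ h = -2.

-2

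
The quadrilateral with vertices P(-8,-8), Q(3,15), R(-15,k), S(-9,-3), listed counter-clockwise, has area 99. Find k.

-2

Write out the shoelace sum; only the two edges meeting at R involve k:
2·Area = [(3·k − (-15)·15) + ((-15)·(-3) − (-9)·k)] + -48
       = 12·k + 222 = 198
⇒ k = -2.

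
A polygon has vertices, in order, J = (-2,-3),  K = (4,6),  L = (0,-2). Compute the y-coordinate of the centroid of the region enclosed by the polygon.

1/3

Apply the shoelace (surveyor's) formula. First the cross-terms c_i = x_i·y_{i+1} − x_{i+1}·y_i:
  0, -8, -4  ⇒  2A = -12, A = -6.
Then Σ (y_i + y_{i+1})·c_i = -12, so ȳ = -12 / (6·(-6)) = 1/3.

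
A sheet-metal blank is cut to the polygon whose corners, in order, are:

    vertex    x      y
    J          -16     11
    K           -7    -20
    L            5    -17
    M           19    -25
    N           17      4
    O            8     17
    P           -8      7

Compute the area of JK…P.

894

J→K: (-16)(-20) − (-7)(11) = 397
K→L: (-7)(-17) − (5)(-20) = 219
L→M: (5)(-25) − (19)(-17) = 198
M→N: (19)(4) − (17)(-25) = 501
N→O: (17)(17) − (8)(4) = 257
O→P: (8)(7) − (-8)(17) = 192
P→J: (-8)(11) − (-16)(7) = 24
Σ = 1788
Area = |Σ|/2 = 894.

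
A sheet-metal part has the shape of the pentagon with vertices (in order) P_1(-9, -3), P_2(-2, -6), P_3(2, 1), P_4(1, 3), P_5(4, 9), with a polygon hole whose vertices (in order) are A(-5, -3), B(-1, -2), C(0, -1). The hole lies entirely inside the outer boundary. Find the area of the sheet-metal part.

Outer boundary:
Σ = (48) + (10) + (5) + (-3) + (69) = 129
Area = |Σ|/2 = 64.5.
Hole:
Apply the shoelace formula: 2A = Σ (x_i·y_{i+1} − x_{i+1}·y_i), indices taken mod 3.
Σ = (7) + (1) + (-5) = 3
Area = |Σ|/2 = 1.5.
Net area = 64.5 − 1.5 = 63.

63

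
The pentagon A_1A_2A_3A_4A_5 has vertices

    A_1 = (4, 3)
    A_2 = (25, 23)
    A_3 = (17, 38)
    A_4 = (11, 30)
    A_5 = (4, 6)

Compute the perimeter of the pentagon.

84

|A_1A_2| = √((21)² + (20)²) = √841 = 29
|A_2A_3| = √((-8)² + (15)²) = √289 = 17
|A_3A_4| = √((-6)² + (-8)²) = √100 = 10
|A_4A_5| = √((-7)² + (-24)²) = √625 = 25
|A_5A_1| = √((0)² + (-3)²) = √9 = 3
Perimeter = 29 + 17 + 10 + 25 + 3 = 84.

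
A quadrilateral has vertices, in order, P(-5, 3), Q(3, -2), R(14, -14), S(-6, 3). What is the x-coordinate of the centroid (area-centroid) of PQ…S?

181/58

Apply the shoelace formula. First the cross-terms c_i = x_i·y_{i+1} − x_{i+1}·y_i:
  1, -14, -42, -3  ⇒  2A = -58, A = -29.
Then Σ (x_i + x_{i+1})·c_i = -543, so x̄ = -543 / (6·(-29)) = 181/58.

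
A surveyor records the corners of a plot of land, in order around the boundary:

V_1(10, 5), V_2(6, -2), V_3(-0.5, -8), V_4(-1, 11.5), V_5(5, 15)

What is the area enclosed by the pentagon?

Apply the surveyor's formula: 2A = Σ (x_i·y_{i+1} − x_{i+1}·y_i), indices taken mod 5.
Σ = (-50) + (-49) + (-13.75) + (-72.5) + (-125) = -310.25
Area = |Σ|/2 = 155.125.

155.125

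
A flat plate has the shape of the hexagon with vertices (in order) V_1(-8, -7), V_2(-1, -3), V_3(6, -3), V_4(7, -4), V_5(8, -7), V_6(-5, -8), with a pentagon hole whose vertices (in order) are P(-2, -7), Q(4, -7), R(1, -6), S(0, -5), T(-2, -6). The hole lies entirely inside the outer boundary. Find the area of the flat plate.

49

Outer boundary:
Σ = (17) + (21) + (-3) + (-17) + (-99) + (-29) = -110
Area = |Σ|/2 = 55.
Hole:
Σ = (42) + (-17) + (-5) + (-10) + (2) = 12
Area = |Σ|/2 = 6.
Net area = 55 − 6 = 49.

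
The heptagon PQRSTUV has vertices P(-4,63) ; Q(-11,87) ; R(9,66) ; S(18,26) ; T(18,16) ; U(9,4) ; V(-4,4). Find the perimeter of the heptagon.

192

|PQ| = √((-7)² + (24)²) = √625 = 25
|QR| = √((20)² + (-21)²) = √841 = 29
|RS| = √((9)² + (-40)²) = √1681 = 41
|ST| = √((0)² + (-10)²) = √100 = 10
|TU| = √((-9)² + (-12)²) = √225 = 15
|UV| = √((-13)² + (0)²) = √169 = 13
|VP| = √((0)² + (59)²) = √3481 = 59
Perimeter = 25 + 29 + 41 + 10 + 15 + 13 + 59 = 192.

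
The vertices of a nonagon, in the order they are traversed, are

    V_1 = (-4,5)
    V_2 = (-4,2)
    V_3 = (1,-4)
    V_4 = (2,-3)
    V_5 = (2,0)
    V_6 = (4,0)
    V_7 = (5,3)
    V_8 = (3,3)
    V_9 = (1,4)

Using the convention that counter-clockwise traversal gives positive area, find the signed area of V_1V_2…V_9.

42.5

Cross-terms: 12, 14, 5, 6, 0, 12, 6, 9, 21  ⇒  Σ = 85
Signed area = Σ/2 = 42.5 (positive ⇒ counter-clockwise traversal).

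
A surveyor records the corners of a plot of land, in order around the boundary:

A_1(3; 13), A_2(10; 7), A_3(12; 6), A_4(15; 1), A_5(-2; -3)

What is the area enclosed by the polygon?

Apply Gauss's area formula: 2A = Σ (x_i·y_{i+1} − x_{i+1}·y_i), indices taken mod 5.
Σ = (-109) + (-24) + (-78) + (-43) + (-17) = -271
Area = |Σ|/2 = 135.5.

135.5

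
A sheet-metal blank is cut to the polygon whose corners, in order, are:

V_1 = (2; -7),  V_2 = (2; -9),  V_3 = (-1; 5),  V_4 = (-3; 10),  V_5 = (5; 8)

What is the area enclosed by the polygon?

Apply the shoelace (surveyor's) formula: 2A = Σ (x_i·y_{i+1} − x_{i+1}·y_i), indices taken mod 5.
Σ = (-4) + (1) + (5) + (-74) + (-51) = -123
Area = |Σ|/2 = 61.5.

61.5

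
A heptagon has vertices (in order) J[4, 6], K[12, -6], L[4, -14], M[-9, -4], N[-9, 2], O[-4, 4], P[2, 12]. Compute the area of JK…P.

278

Apply the surveyor's formula: 2A = Σ (x_i·y_{i+1} − x_{i+1}·y_i), indices taken mod 7.
J→K: (4)(-6) − (12)(6) = -96
K→L: (12)(-14) − (4)(-6) = -144
L→M: (4)(-4) − (-9)(-14) = -142
M→N: (-9)(2) − (-9)(-4) = -54
N→O: (-9)(4) − (-4)(2) = -28
O→P: (-4)(12) − (2)(4) = -56
P→J: (2)(6) − (4)(12) = -36
Σ = -556
Area = |Σ|/2 = 278.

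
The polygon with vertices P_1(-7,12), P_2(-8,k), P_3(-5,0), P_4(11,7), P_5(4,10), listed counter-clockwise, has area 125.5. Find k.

Write out the shoelace sum; only the two edges meeting at P_2 involve k:
2·Area = [((-7)·k − (-8)·12) + ((-8)·0 − (-5)·k)] + 165
       = -2·k + 261 = 251
⇒ k = 5.

5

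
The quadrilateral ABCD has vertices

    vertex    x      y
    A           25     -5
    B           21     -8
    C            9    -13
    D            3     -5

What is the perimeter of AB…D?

50

|AB| = √((-4)² + (-3)²) = √25 = 5
|BC| = √((-12)² + (-5)²) = √169 = 13
|CD| = √((-6)² + (8)²) = √100 = 10
|DA| = √((22)² + (0)²) = √484 = 22
Perimeter = 5 + 13 + 10 + 22 = 50.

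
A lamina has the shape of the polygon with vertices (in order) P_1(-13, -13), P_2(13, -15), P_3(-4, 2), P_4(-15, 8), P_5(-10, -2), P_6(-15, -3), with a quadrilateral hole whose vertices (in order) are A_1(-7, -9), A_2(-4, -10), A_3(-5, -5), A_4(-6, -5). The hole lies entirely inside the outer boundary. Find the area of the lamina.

288

Outer boundary:
Apply the shoelace (surveyor's) formula: 2A = Σ (x_i·y_{i+1} − x_{i+1}·y_i), indices taken mod 6.
Cross-terms: 364, -34, -2, 110, 0, 156  ⇒  Σ = 594
Area = |Σ|/2 = 297.
Hole:
Apply the shoelace formula: 2A = Σ (x_i·y_{i+1} − x_{i+1}·y_i), indices taken mod 4.
Σ = (34) + (-30) + (-5) + (19) = 18
Area = |Σ|/2 = 9.
Net area = 297 − 9 = 288.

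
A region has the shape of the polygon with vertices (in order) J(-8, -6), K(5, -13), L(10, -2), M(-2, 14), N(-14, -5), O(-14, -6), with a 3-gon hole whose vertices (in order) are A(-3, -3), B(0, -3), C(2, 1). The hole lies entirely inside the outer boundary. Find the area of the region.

317

Outer boundary:
J→K: (-8)(-13) − (5)(-6) = 134
K→L: (5)(-2) − (10)(-13) = 120
L→M: (10)(14) − (-2)(-2) = 136
M→N: (-2)(-5) − (-14)(14) = 206
N→O: (-14)(-6) − (-14)(-5) = 14
O→J: (-14)(-6) − (-8)(-6) = 36
Σ = 646
Area = |Σ|/2 = 323.
Hole:
Apply the surveyor's formula: 2A = Σ (x_i·y_{i+1} − x_{i+1}·y_i), indices taken mod 3.
Cross-terms: 9, 6, -3  ⇒  Σ = 12
Area = |Σ|/2 = 6.
Net area = 323 − 6 = 317.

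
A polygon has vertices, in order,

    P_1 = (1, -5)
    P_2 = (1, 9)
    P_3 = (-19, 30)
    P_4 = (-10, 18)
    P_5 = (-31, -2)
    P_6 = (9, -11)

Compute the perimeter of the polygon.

138

|P_1P_2| = √((0)² + (14)²) = √196 = 14
|P_2P_3| = √((-20)² + (21)²) = √841 = 29
|P_3P_4| = √((9)² + (-12)²) = √225 = 15
|P_4P_5| = √((-21)² + (-20)²) = √841 = 29
|P_5P_6| = √((40)² + (-9)²) = √1681 = 41
|P_6P_1| = √((-8)² + (6)²) = √100 = 10
Perimeter = 14 + 29 + 15 + 29 + 41 + 10 = 138.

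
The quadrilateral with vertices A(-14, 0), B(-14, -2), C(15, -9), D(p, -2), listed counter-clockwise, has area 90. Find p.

The doubled signed area Σ (x_i y_{i+1} − x_{i+1} y_i) is linear in p.
With p=0 it equals 126; the coefficient of p is 9 (from the two edges through D).
So 9·p + 126 = 2·90 = 180 ⇒ p = 6.

6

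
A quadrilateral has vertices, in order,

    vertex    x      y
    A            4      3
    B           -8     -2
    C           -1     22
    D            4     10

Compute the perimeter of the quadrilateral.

58

|AB| = √((-12)² + (-5)²) = √169 = 13
|BC| = √((7)² + (24)²) = √625 = 25
|CD| = √((5)² + (-12)²) = √169 = 13
|DA| = √((0)² + (-7)²) = √49 = 7
Perimeter = 13 + 25 + 13 + 7 = 58.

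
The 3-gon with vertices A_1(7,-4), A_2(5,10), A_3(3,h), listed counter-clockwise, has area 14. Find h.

10

The doubled signed area Σ (x_i y_{i+1} − x_{i+1} y_i) is linear in h.
With h=0 it equals 48; the coefficient of h is -2 (from the two edges through A_3).
So -2·h + 48 = 2·14 = 28 ⇒ h = 10.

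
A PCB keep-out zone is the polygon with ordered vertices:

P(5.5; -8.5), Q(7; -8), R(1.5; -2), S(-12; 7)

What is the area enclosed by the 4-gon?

Apply the shoelace formula: 2A = Σ (x_i·y_{i+1} − x_{i+1}·y_i), indices taken mod 4.
Σ = (15.5) + (-2) + (-13.5) + (63.5) = 63.5
Area = |Σ|/2 = 31.75.

31.75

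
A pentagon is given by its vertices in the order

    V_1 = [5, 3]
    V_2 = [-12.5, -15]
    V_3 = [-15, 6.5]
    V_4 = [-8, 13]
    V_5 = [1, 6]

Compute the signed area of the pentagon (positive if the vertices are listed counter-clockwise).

-287.375

Apply the surveyor's formula: 2A = Σ (x_i·y_{i+1} − x_{i+1}·y_i), indices taken mod 5.
V_1→V_2: (5)(-15) − (-12.5)(3) = -37.5
V_2→V_3: (-12.5)(6.5) − (-15)(-15) = -306.25
V_3→V_4: (-15)(13) − (-8)(6.5) = -143
V_4→V_5: (-8)(6) − (1)(13) = -61
V_5→V_1: (1)(3) − (5)(6) = -27
Σ = -574.75
Signed area = Σ/2 = -287.375 (negative ⇒ clockwise traversal).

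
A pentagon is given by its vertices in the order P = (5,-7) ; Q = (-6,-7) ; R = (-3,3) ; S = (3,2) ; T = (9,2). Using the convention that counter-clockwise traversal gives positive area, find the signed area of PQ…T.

-108

Apply the shoelace formula: 2A = Σ (x_i·y_{i+1} − x_{i+1}·y_i), indices taken mod 5.
P→Q: (5)(-7) − (-6)(-7) = -77
Q→R: (-6)(3) − (-3)(-7) = -39
R→S: (-3)(2) − (3)(3) = -15
S→T: (3)(2) − (9)(2) = -12
T→P: (9)(-7) − (5)(2) = -73
Σ = -216
Signed area = Σ/2 = -108 (negative ⇒ clockwise traversal).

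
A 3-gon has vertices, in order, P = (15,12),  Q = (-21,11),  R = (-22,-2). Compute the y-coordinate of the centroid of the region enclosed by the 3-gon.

7

Apply Gauss's area formula. First the cross-terms c_i = x_i·y_{i+1} − x_{i+1}·y_i:
  417, 284, -234  ⇒  2A = 467, A = 233.5.
Then Σ (y_i + y_{i+1})·c_i = 9807, so ȳ = 9807 / (6·233.5) = 7.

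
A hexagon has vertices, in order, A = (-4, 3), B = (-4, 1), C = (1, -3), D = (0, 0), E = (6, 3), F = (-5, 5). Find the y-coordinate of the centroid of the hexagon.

Apply the shoelace (surveyor's) formula. First the cross-terms c_i = x_i·y_{i+1} − x_{i+1}·y_i:
  8, 11, 0, 0, 45, 5  ⇒  2A = 69, A = 34.5.
Then Σ (y_i + y_{i+1})·c_i = 410, so ȳ = 410 / (6·34.5) = 410/207.

410/207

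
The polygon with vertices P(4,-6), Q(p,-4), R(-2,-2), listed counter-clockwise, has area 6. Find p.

4

The doubled signed area Σ (x_i y_{i+1} − x_{i+1} y_i) is linear in p.
With p=0 it equals -4; the coefficient of p is 4 (from the two edges through Q).
So 4·p + -4 = 2·6 = 12 ⇒ p = 4.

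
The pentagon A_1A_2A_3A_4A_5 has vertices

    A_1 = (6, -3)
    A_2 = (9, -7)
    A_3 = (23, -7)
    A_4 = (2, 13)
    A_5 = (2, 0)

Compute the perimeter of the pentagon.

|A_1A_2| = √((3)² + (-4)²) = √25 = 5
|A_2A_3| = √((14)² + (0)²) = √196 = 14
|A_3A_4| = √((-21)² + (20)²) = √841 = 29
|A_4A_5| = √((0)² + (-13)²) = √169 = 13
|A_5A_1| = √((4)² + (-3)²) = √25 = 5
Perimeter = 5 + 14 + 29 + 13 + 5 = 66.

66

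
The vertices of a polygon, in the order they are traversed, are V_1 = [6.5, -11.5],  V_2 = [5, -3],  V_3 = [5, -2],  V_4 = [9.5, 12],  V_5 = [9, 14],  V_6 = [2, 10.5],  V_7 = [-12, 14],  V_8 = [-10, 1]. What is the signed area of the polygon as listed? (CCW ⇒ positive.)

Apply the shoelace formula: 2A = Σ (x_i·y_{i+1} − x_{i+1}·y_i), indices taken mod 8.
Σ = (38) + (5) + (79) + (25) + (66.5) + (154) + (128) + (108.5) = 604
Signed area = Σ/2 = 302 (positive ⇒ counter-clockwise traversal).

302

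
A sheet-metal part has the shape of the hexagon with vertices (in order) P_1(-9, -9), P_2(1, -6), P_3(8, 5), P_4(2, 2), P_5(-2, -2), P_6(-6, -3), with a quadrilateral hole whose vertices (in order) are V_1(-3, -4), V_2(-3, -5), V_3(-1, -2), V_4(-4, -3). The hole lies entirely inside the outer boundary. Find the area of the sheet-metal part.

68.5

Outer boundary:
P_1→P_2: (-9)(-6) − (1)(-9) = 63
P_2→P_3: (1)(5) − (8)(-6) = 53
P_3→P_4: (8)(2) − (2)(5) = 6
P_4→P_5: (2)(-2) − (-2)(2) = 0
P_5→P_6: (-2)(-3) − (-6)(-2) = -6
P_6→P_1: (-6)(-9) − (-9)(-3) = 27
Σ = 143
Area = |Σ|/2 = 71.5.
Hole:
Apply the surveyor's formula: 2A = Σ (x_i·y_{i+1} − x_{i+1}·y_i), indices taken mod 4.
Σ = (3) + (1) + (-5) + (7) = 6
Area = |Σ|/2 = 3.
Net area = 71.5 − 3 = 68.5.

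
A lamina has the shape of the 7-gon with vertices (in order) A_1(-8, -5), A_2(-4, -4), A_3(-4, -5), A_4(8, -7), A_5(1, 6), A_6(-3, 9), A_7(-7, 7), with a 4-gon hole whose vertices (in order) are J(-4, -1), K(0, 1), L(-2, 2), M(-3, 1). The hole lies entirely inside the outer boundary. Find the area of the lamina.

Outer boundary:
Apply Gauss's area formula: 2A = Σ (x_i·y_{i+1} − x_{i+1}·y_i), indices taken mod 7.
Σ = (12) + (4) + (68) + (55) + (27) + (42) + (91) = 299
Area = |Σ|/2 = 149.5.
Hole:
Σ = (-4) + (2) + (4) + (7) = 9
Area = |Σ|/2 = 4.5.
Net area = 149.5 − 4.5 = 145.

145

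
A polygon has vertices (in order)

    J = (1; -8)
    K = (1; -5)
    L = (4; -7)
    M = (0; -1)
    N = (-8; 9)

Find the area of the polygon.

29.5

Apply the shoelace formula: 2A = Σ (x_i·y_{i+1} − x_{i+1}·y_i), indices taken mod 5.
Σ = (3) + (13) + (-4) + (-8) + (55) = 59
Area = |Σ|/2 = 29.5.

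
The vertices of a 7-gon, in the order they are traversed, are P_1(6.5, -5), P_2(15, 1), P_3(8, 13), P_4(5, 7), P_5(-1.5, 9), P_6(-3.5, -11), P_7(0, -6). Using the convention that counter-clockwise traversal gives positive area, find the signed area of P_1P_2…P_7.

Apply the surveyor's formula: 2A = Σ (x_i·y_{i+1} − x_{i+1}·y_i), indices taken mod 7.
Σ = (81.5) + (187) + (-9) + (55.5) + (48) + (21) + (39) = 423
Signed area = Σ/2 = 211.5 (positive ⇒ counter-clockwise traversal).

211.5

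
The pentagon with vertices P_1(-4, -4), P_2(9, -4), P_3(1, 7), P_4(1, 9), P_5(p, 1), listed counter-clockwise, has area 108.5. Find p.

Write out the shoelace sum; only the two edges meeting at P_5 involve p:
2·Area = [(1·1 − p·9) + (p·(-4) − (-4)·1)] + 121
       = -13·p + 126 = 217
⇒ p = -7.

-7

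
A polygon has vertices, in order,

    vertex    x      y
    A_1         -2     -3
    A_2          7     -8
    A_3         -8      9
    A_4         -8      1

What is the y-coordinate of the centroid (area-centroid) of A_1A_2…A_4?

Apply the surveyor's formula. First the cross-terms c_i = x_i·y_{i+1} − x_{i+1}·y_i:
  37, -1, 64, 26  ⇒  2A = 126, A = 63.
Then Σ (y_i + y_{i+1})·c_i = 180, so ȳ = 180 / (6·63) = 10/21.

10/21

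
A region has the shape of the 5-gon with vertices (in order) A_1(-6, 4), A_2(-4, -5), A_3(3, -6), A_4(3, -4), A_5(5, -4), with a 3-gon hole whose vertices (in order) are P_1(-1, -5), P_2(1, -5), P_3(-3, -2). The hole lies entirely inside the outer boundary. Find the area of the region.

44.5

Outer boundary:
Cross-terms: 46, 39, 6, 8, -4  ⇒  Σ = 95
Area = |Σ|/2 = 47.5.
Hole:
P_1→P_2: (-1)(-5) − (1)(-5) = 10
P_2→P_3: (1)(-2) − (-3)(-5) = -17
P_3→P_1: (-3)(-5) − (-1)(-2) = 13
Σ = 6
Area = |Σ|/2 = 3.
Net area = 47.5 − 3 = 44.5.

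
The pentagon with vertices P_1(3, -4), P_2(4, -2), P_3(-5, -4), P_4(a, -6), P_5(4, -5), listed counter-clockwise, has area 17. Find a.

Write out the shoelace sum; only the two edges meeting at P_4 involve a:
2·Area = [((-5)·(-6) − a·(-4)) + (a·(-5) − 4·(-6))] + -17
       = -1·a + 37 = 34
⇒ a = 3.

3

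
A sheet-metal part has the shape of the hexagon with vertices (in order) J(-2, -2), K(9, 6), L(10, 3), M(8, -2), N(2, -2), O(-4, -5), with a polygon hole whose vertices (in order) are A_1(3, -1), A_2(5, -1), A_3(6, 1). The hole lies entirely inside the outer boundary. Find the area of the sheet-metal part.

49.5

Outer boundary:
Apply the shoelace (surveyor's) formula: 2A = Σ (x_i·y_{i+1} − x_{i+1}·y_i), indices taken mod 6.
Σ = (6) + (-33) + (-44) + (-12) + (-18) + (-2) = -103
Area = |Σ|/2 = 51.5.
Hole:
Apply Gauss's area formula: 2A = Σ (x_i·y_{i+1} − x_{i+1}·y_i), indices taken mod 3.
Cross-terms: 2, 11, -9  ⇒  Σ = 4
Area = |Σ|/2 = 2.
Net area = 51.5 − 2 = 49.5.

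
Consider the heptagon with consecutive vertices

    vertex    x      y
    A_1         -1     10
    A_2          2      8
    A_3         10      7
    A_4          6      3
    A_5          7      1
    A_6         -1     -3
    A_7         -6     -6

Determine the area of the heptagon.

109.5

A_1→A_2: (-1)(8) − (2)(10) = -28
A_2→A_3: (2)(7) − (10)(8) = -66
A_3→A_4: (10)(3) − (6)(7) = -12
A_4→A_5: (6)(1) − (7)(3) = -15
A_5→A_6: (7)(-3) − (-1)(1) = -20
A_6→A_7: (-1)(-6) − (-6)(-3) = -12
A_7→A_1: (-6)(10) − (-1)(-6) = -66
Σ = -219
Area = |Σ|/2 = 109.5.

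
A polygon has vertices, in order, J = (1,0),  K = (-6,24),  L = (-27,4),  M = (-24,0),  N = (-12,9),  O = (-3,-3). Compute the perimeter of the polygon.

|JK| = √((-7)² + (24)²) = √625 = 25
|KL| = √((-21)² + (-20)²) = √841 = 29
|LM| = √((3)² + (-4)²) = √25 = 5
|MN| = √((12)² + (9)²) = √225 = 15
|NO| = √((9)² + (-12)²) = √225 = 15
|OJ| = √((4)² + (3)²) = √25 = 5
Perimeter = 25 + 29 + 5 + 15 + 15 + 5 = 94.

94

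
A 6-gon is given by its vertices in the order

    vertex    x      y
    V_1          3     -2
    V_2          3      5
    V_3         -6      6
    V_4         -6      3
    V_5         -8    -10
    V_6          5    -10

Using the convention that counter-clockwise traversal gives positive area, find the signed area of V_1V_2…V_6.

160.5

Cross-terms: 21, 48, 18, 84, 130, 20  ⇒  Σ = 321
Signed area = Σ/2 = 160.5 (positive ⇒ counter-clockwise traversal).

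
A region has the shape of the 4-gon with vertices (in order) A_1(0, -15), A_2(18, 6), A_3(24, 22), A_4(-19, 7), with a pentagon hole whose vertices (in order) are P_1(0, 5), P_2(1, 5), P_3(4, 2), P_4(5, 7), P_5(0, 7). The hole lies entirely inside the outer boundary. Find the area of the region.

Outer boundary:
A_1→A_2: (0)(6) − (18)(-15) = 270
A_2→A_3: (18)(22) − (24)(6) = 252
A_3→A_4: (24)(7) − (-19)(22) = 586
A_4→A_1: (-19)(-15) − (0)(7) = 285
Σ = 1393
Area = |Σ|/2 = 696.5.
Hole:
Apply the shoelace (surveyor's) formula: 2A = Σ (x_i·y_{i+1} − x_{i+1}·y_i), indices taken mod 5.
Σ = (-5) + (-18) + (18) + (35) + (0) = 30
Area = |Σ|/2 = 15.
Net area = 696.5 − 15 = 681.5.

681.5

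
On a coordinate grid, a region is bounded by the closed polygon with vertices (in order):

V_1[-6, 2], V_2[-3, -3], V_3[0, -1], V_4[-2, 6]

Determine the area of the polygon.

Apply the shoelace (surveyor's) formula: 2A = Σ (x_i·y_{i+1} − x_{i+1}·y_i), indices taken mod 4.
Σ = (24) + (3) + (-2) + (32) = 57
Area = |Σ|/2 = 28.5.

28.5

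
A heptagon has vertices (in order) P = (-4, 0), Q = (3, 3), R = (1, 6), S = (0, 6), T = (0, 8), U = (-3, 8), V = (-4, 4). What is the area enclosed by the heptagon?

34.5

Σ = (-12) + (15) + (6) + (0) + (24) + (20) + (16) = 69
Area = |Σ|/2 = 34.5.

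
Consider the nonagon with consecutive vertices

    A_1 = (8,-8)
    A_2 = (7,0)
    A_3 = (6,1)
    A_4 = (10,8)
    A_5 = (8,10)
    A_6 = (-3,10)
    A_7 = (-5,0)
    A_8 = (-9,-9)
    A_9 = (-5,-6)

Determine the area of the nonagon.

219.5

Apply Gauss's area formula: 2A = Σ (x_i·y_{i+1} − x_{i+1}·y_i), indices taken mod 9.
A_1→A_2: (8)(0) − (7)(-8) = 56
A_2→A_3: (7)(1) − (6)(0) = 7
A_3→A_4: (6)(8) − (10)(1) = 38
A_4→A_5: (10)(10) − (8)(8) = 36
A_5→A_6: (8)(10) − (-3)(10) = 110
A_6→A_7: (-3)(0) − (-5)(10) = 50
A_7→A_8: (-5)(-9) − (-9)(0) = 45
A_8→A_9: (-9)(-6) − (-5)(-9) = 9
A_9→A_1: (-5)(-8) − (8)(-6) = 88
Σ = 439
Area = |Σ|/2 = 219.5.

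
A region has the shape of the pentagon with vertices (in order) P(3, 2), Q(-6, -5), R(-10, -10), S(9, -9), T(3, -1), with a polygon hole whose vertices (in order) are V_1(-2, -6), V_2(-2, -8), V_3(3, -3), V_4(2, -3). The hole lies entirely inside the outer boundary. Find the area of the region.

100.5

Outer boundary:
Apply the shoelace (surveyor's) formula: 2A = Σ (x_i·y_{i+1} − x_{i+1}·y_i), indices taken mod 5.
Σ = (-3) + (10) + (180) + (18) + (9) = 214
Area = |Σ|/2 = 107.
Hole:
Apply the surveyor's formula: 2A = Σ (x_i·y_{i+1} − x_{i+1}·y_i), indices taken mod 4.
Cross-terms: 4, 30, -3, -18  ⇒  Σ = 13
Area = |Σ|/2 = 6.5.
Net area = 107 − 6.5 = 100.5.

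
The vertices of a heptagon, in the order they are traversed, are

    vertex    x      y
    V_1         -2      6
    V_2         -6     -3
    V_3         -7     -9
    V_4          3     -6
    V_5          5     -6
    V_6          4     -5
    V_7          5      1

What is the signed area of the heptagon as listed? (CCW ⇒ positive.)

108

Apply the shoelace formula: 2A = Σ (x_i·y_{i+1} − x_{i+1}·y_i), indices taken mod 7.
Σ = (42) + (33) + (69) + (12) + (-1) + (29) + (32) = 216
Signed area = Σ/2 = 108 (positive ⇒ counter-clockwise traversal).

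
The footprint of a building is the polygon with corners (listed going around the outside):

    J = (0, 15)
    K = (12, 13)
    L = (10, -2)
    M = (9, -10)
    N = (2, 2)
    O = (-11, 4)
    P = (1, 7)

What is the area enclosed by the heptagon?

207

Apply Gauss's area formula: 2A = Σ (x_i·y_{i+1} − x_{i+1}·y_i), indices taken mod 7.
Σ = (-180) + (-154) + (-82) + (38) + (30) + (-81) + (15) = -414
Area = |Σ|/2 = 207.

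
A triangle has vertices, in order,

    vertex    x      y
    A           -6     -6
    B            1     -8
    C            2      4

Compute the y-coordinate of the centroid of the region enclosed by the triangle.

-10/3

Apply the surveyor's formula. First the cross-terms c_i = x_i·y_{i+1} − x_{i+1}·y_i:
  54, 20, 12  ⇒  2A = 86, A = 43.
Then Σ (y_i + y_{i+1})·c_i = -860, so ȳ = -860 / (6·43) = -10/3.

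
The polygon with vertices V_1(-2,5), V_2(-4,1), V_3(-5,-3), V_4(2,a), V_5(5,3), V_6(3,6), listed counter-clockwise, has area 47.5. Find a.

The doubled signed area Σ (x_i y_{i+1} − x_{i+1} y_i) is linear in a.
With a=0 it equals 95; the coefficient of a is -10 (from the two edges through V_4).
So -10·a + 95 = 2·47.5 = 95 ⇒ a = 0.

0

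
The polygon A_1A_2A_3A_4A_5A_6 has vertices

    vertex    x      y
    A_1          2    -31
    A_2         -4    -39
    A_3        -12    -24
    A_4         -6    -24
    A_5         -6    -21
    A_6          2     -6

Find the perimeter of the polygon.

|A_1A_2| = √((-6)² + (-8)²) = √100 = 10
|A_2A_3| = √((-8)² + (15)²) = √289 = 17
|A_3A_4| = √((6)² + (0)²) = √36 = 6
|A_4A_5| = √((0)² + (3)²) = √9 = 3
|A_5A_6| = √((8)² + (15)²) = √289 = 17
|A_6A_1| = √((0)² + (-25)²) = √625 = 25
Perimeter = 10 + 17 + 6 + 3 + 17 + 25 = 78.

78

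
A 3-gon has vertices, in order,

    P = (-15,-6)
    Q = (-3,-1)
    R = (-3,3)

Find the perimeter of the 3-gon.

32

|PQ| = √((12)² + (5)²) = √169 = 13
|QR| = √((0)² + (4)²) = √16 = 4
|RP| = √((-12)² + (-9)²) = √225 = 15
Perimeter = 13 + 4 + 15 = 32.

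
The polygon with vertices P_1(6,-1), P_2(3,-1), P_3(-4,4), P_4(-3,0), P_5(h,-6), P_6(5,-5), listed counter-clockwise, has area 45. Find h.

The doubled signed area Σ (x_i y_{i+1} − x_{i+1} y_i) is linear in h.
With h=0 it equals 90; the coefficient of h is -5 (from the two edges through P_5).
So -5·h + 90 = 2·45 = 90 ⇒ h = 0.

0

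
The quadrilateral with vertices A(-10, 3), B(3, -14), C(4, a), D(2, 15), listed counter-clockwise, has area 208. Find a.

The doubled signed area Σ (x_i y_{i+1} − x_{i+1} y_i) is linear in a.
With a=0 it equals 403; the coefficient of a is 1 (from the two edges through C).
So 1·a + 403 = 2·208 = 416 ⇒ a = 13.

13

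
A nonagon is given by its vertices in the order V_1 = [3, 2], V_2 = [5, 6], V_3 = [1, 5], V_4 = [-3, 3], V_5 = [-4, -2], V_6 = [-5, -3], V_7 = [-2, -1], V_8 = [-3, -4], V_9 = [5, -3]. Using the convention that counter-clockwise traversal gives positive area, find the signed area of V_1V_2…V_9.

Σ = (8) + (19) + (18) + (18) + (2) + (-1) + (5) + (29) + (19) = 117
Signed area = Σ/2 = 58.5 (positive ⇒ counter-clockwise traversal).

58.5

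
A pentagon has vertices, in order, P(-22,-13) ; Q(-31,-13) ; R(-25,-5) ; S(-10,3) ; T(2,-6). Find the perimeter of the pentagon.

|PQ| = √((-9)² + (0)²) = √81 = 9
|QR| = √((6)² + (8)²) = √100 = 10
|RS| = √((15)² + (8)²) = √289 = 17
|ST| = √((12)² + (-9)²) = √225 = 15
|TP| = √((-24)² + (-7)²) = √625 = 25
Perimeter = 9 + 10 + 17 + 15 + 25 = 76.

76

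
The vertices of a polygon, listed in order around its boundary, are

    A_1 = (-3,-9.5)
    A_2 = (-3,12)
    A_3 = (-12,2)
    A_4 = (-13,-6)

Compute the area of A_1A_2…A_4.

Apply the shoelace (surveyor's) formula: 2A = Σ (x_i·y_{i+1} − x_{i+1}·y_i), indices taken mod 4.
Cross-terms: -64.5, 138, 98, 105.5  ⇒  Σ = 277
Area = |Σ|/2 = 138.5.

138.5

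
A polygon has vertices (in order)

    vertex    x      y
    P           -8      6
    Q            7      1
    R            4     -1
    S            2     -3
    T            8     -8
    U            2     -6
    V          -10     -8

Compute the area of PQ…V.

Apply the surveyor's formula: 2A = Σ (x_i·y_{i+1} − x_{i+1}·y_i), indices taken mod 7.
P→Q: (-8)(1) − (7)(6) = -50
Q→R: (7)(-1) − (4)(1) = -11
R→S: (4)(-3) − (2)(-1) = -10
S→T: (2)(-8) − (8)(-3) = 8
T→U: (8)(-6) − (2)(-8) = -32
U→V: (2)(-8) − (-10)(-6) = -76
V→P: (-10)(6) − (-8)(-8) = -124
Σ = -295
Area = |Σ|/2 = 147.5.

147.5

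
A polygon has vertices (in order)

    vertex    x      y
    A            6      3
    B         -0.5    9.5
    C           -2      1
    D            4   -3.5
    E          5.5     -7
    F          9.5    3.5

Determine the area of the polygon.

Apply the shoelace formula: 2A = Σ (x_i·y_{i+1} − x_{i+1}·y_i), indices taken mod 6.
Cross-terms: 58.5, 18.5, 3, -8.75, 85.75, 7.5  ⇒  Σ = 164.5
Area = |Σ|/2 = 82.25.

82.25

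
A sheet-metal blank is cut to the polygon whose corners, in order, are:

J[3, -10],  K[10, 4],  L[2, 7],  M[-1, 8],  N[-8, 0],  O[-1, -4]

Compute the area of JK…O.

Apply Gauss's area formula: 2A = Σ (x_i·y_{i+1} − x_{i+1}·y_i), indices taken mod 6.
Cross-terms: 112, 62, 23, 64, 32, 22  ⇒  Σ = 315
Area = |Σ|/2 = 157.5.

157.5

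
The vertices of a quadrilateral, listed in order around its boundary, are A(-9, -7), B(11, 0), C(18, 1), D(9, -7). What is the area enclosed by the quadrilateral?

Σ = (77) + (11) + (-135) + (-126) = -173
Area = |Σ|/2 = 86.5.

86.5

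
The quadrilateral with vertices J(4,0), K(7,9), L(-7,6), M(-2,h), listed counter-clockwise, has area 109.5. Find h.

Write out the shoelace sum; only the two edges meeting at M involve h:
2·Area = [((-7)·h − (-2)·6) + ((-2)·0 − 4·h)] + 141
       = -11·h + 153 = 219
⇒ h = -6.

-6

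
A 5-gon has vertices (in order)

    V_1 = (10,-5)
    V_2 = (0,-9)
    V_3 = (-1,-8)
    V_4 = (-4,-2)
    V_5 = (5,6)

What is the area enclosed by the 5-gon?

114

Apply the shoelace formula: 2A = Σ (x_i·y_{i+1} − x_{i+1}·y_i), indices taken mod 5.
Cross-terms: -90, -9, -30, -14, -85  ⇒  Σ = -228
Area = |Σ|/2 = 114.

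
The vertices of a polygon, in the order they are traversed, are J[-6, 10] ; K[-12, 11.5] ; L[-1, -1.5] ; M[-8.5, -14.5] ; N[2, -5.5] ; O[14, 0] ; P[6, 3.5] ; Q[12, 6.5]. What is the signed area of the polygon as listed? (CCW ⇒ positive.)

220

Apply the surveyor's formula: 2A = Σ (x_i·y_{i+1} − x_{i+1}·y_i), indices taken mod 8.
Cross-terms: 51, 29.5, 1.75, 75.75, 77, 49, -3, 159  ⇒  Σ = 440
Signed area = Σ/2 = 220 (positive ⇒ counter-clockwise traversal).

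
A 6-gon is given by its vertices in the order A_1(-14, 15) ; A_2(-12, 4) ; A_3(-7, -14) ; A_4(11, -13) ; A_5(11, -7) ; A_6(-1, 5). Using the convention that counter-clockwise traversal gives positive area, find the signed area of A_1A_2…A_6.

367

Apply Gauss's area formula: 2A = Σ (x_i·y_{i+1} − x_{i+1}·y_i), indices taken mod 6.
Σ = (124) + (196) + (245) + (66) + (48) + (55) = 734
Signed area = Σ/2 = 367 (positive ⇒ counter-clockwise traversal).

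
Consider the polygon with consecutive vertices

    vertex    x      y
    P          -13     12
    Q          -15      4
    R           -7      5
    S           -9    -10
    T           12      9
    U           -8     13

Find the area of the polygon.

Apply the shoelace formula: 2A = Σ (x_i·y_{i+1} − x_{i+1}·y_i), indices taken mod 6.
P→Q: (-13)(4) − (-15)(12) = 128
Q→R: (-15)(5) − (-7)(4) = -47
R→S: (-7)(-10) − (-9)(5) = 115
S→T: (-9)(9) − (12)(-10) = 39
T→U: (12)(13) − (-8)(9) = 228
U→P: (-8)(12) − (-13)(13) = 73
Σ = 536
Area = |Σ|/2 = 268.

268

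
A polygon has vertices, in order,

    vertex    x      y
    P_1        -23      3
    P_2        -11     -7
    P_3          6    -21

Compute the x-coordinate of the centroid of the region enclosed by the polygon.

Apply Gauss's area formula. First the cross-terms c_i = x_i·y_{i+1} − x_{i+1}·y_i:
  194, 273, -465  ⇒  2A = 2, A = 1.
Then Σ (x_i + x_{i+1})·c_i = -56, so x̄ = -56 / (6·1) = -28/3.

-28/3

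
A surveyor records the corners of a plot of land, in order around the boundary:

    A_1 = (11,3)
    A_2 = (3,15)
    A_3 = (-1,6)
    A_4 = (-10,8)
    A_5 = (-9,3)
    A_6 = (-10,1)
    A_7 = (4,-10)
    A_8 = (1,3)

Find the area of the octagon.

196

Apply Gauss's area formula: 2A = Σ (x_i·y_{i+1} − x_{i+1}·y_i), indices taken mod 8.
Σ = (156) + (33) + (52) + (42) + (21) + (96) + (22) + (-30) = 392
Area = |Σ|/2 = 196.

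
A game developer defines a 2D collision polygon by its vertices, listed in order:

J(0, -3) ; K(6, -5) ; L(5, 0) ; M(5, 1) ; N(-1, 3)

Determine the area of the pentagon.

33.5

Apply the surveyor's formula: 2A = Σ (x_i·y_{i+1} − x_{i+1}·y_i), indices taken mod 5.
Cross-terms: 18, 25, 5, 16, 3  ⇒  Σ = 67
Area = |Σ|/2 = 33.5.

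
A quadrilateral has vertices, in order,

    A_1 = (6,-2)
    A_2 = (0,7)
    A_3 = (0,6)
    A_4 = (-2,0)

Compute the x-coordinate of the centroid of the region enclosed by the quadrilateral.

Apply the shoelace formula. First the cross-terms c_i = x_i·y_{i+1} − x_{i+1}·y_i:
  42, 0, 12, 4  ⇒  2A = 58, A = 29.
Then Σ (x_i + x_{i+1})·c_i = 244, so x̄ = 244 / (6·29) = 122/87.

122/87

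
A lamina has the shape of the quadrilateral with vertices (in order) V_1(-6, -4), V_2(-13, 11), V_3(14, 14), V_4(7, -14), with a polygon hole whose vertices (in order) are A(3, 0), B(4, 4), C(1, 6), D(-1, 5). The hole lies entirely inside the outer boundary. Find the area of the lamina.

416

Outer boundary:
Apply the shoelace (surveyor's) formula: 2A = Σ (x_i·y_{i+1} − x_{i+1}·y_i), indices taken mod 4.
Cross-terms: -118, -336, -294, -112  ⇒  Σ = -860
Area = |Σ|/2 = 430.
Hole:
Σ = (12) + (20) + (11) + (-15) = 28
Area = |Σ|/2 = 14.
Net area = 430 − 14 = 416.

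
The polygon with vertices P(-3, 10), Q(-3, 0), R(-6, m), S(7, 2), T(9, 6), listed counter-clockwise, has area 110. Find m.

The doubled signed area Σ (x_i y_{i+1} − x_{i+1} y_i) is linear in m.
With m=0 it equals 150; the coefficient of m is -10 (from the two edges through R).
So -10·m + 150 = 2·110 = 220 ⇒ m = -7.

-7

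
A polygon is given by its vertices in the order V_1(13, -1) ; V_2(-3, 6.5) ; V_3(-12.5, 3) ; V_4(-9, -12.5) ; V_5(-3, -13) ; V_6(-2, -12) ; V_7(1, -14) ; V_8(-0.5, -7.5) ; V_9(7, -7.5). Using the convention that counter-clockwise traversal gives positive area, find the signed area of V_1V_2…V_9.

V_1→V_2: (13)(6.5) − (-3)(-1) = 81.5
V_2→V_3: (-3)(3) − (-12.5)(6.5) = 72.25
V_3→V_4: (-12.5)(-12.5) − (-9)(3) = 183.25
V_4→V_5: (-9)(-13) − (-3)(-12.5) = 79.5
V_5→V_6: (-3)(-12) − (-2)(-13) = 10
V_6→V_7: (-2)(-14) − (1)(-12) = 40
V_7→V_8: (1)(-7.5) − (-0.5)(-14) = -14.5
V_8→V_9: (-0.5)(-7.5) − (7)(-7.5) = 56.25
V_9→V_1: (7)(-1) − (13)(-7.5) = 90.5
Σ = 598.75
Signed area = Σ/2 = 299.375 (positive ⇒ counter-clockwise traversal).

299.375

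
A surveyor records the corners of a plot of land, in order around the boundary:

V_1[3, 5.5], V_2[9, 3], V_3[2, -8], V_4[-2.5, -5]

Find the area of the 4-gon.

Apply the shoelace formula: 2A = Σ (x_i·y_{i+1} − x_{i+1}·y_i), indices taken mod 4.
V_1→V_2: (3)(3) − (9)(5.5) = -40.5
V_2→V_3: (9)(-8) − (2)(3) = -78
V_3→V_4: (2)(-5) − (-2.5)(-8) = -30
V_4→V_1: (-2.5)(5.5) − (3)(-5) = 1.25
Σ = -147.25
Area = |Σ|/2 = 73.625.

73.625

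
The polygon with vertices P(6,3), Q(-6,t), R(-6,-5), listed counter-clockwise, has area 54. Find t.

Write out the shoelace sum; only the two edges meeting at Q involve t:
2·Area = [(6·t − (-6)·3) + ((-6)·(-5) − (-6)·t)] + 12
       = 12·t + 60 = 108
⇒ t = 4.

4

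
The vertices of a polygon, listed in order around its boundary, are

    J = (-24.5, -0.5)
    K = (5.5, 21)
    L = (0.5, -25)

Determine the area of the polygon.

Apply the shoelace (surveyor's) formula: 2A = Σ (x_i·y_{i+1} − x_{i+1}·y_i), indices taken mod 3.
J→K: (-24.5)(21) − (5.5)(-0.5) = -511.75
K→L: (5.5)(-25) − (0.5)(21) = -148
L→J: (0.5)(-0.5) − (-24.5)(-25) = -612.75
Σ = -1272.5
Area = |Σ|/2 = 636.25.

636.25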